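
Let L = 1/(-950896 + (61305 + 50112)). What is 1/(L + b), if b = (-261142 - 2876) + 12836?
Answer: -839479/210862014179 ≈ -3.9812e-6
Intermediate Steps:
L = -1/839479 (L = 1/(-950896 + 111417) = 1/(-839479) = -1/839479 ≈ -1.1912e-6)
b = -251182 (b = -264018 + 12836 = -251182)
1/(L + b) = 1/(-1/839479 - 251182) = 1/(-210862014179/839479) = -839479/210862014179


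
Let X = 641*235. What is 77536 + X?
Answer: 228171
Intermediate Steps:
X = 150635
77536 + X = 77536 + 150635 = 228171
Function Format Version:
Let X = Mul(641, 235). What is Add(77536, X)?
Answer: 228171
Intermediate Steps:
X = 150635
Add(77536, X) = Add(77536, 150635) = 228171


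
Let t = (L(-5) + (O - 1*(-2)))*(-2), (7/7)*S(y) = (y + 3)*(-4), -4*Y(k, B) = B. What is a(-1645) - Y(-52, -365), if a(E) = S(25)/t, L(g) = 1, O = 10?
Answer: -4521/52 ≈ -86.942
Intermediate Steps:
Y(k, B) = -B/4
S(y) = -12 - 4*y (S(y) = (y + 3)*(-4) = (3 + y)*(-4) = -12 - 4*y)
t = -26 (t = (1 + (10 - 1*(-2)))*(-2) = (1 + (10 + 2))*(-2) = (1 + 12)*(-2) = 13*(-2) = -26)
a(E) = 56/13 (a(E) = (-12 - 4*25)/(-26) = (-12 - 100)*(-1/26) = -112*(-1/26) = 56/13)
a(-1645) - Y(-52, -365) = 56/13 - (-1)*(-365)/4 = 56/13 - 1*365/4 = 56/13 - 365/4 = -4521/52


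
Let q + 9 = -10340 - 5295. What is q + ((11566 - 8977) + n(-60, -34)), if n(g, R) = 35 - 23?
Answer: -13043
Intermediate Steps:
n(g, R) = 12
q = -15644 (q = -9 + (-10340 - 5295) = -9 - 15635 = -15644)
q + ((11566 - 8977) + n(-60, -34)) = -15644 + ((11566 - 8977) + 12) = -15644 + (2589 + 12) = -15644 + 2601 = -13043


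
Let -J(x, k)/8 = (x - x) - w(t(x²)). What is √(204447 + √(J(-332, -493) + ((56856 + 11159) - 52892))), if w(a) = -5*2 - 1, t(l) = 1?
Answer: √(204447 + √15035) ≈ 452.29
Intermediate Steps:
w(a) = -11 (w(a) = -10 - 1 = -11)
J(x, k) = -88 (J(x, k) = -8*((x - x) - 1*(-11)) = -8*(0 + 11) = -8*11 = -88)
√(204447 + √(J(-332, -493) + ((56856 + 11159) - 52892))) = √(204447 + √(-88 + ((56856 + 11159) - 52892))) = √(204447 + √(-88 + (68015 - 52892))) = √(204447 + √(-88 + 15123)) = √(204447 + √15035)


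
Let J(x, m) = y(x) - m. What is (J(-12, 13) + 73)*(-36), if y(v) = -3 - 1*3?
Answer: -1944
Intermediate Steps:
y(v) = -6 (y(v) = -3 - 3 = -6)
J(x, m) = -6 - m
(J(-12, 13) + 73)*(-36) = ((-6 - 1*13) + 73)*(-36) = ((-6 - 13) + 73)*(-36) = (-19 + 73)*(-36) = 54*(-36) = -1944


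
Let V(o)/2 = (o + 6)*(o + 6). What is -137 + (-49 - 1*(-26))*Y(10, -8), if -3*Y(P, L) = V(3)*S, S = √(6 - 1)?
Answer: -137 + 1242*√5 ≈ 2640.2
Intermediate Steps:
S = √5 ≈ 2.2361
V(o) = 2*(6 + o)² (V(o) = 2*((o + 6)*(o + 6)) = 2*((6 + o)*(6 + o)) = 2*(6 + o)²)
Y(P, L) = -54*√5 (Y(P, L) = -2*(6 + 3)²*√5/3 = -2*9²*√5/3 = -2*81*√5/3 = -54*√5)
-137 + (-49 - 1*(-26))*Y(10, -8) = -137 + (-49 - 1*(-26))*(-54*√5) = -137 + (-49 + 26)*(-54*√5) = -137 - (-1242)*√5 = -137 + 1242*√5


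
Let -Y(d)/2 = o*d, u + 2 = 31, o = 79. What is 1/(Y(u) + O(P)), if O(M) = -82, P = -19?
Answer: -1/4664 ≈ -0.00021441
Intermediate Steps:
u = 29 (u = -2 + 31 = 29)
Y(d) = -158*d
1/(Y(u) + O(P)) = 1/(-158*29 - 82) = 1/(-4582 - 82) = 1/(-4664) = -1/4664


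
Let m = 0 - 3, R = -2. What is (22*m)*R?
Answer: 132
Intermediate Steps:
m = -3
(22*m)*R = (22*(-3))*(-2) = -66*(-2) = 132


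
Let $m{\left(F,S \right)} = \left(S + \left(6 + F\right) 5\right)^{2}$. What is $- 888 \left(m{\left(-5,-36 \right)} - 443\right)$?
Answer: $-459984$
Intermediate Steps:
$m{\left(F,S \right)} = \left(30 + S + 5 F\right)^{2}$ ($m{\left(F,S \right)} = \left(S + \left(30 + 5 F\right)\right)^{2} = \left(30 + S + 5 F\right)^{2}$)
$- 888 \left(m{\left(-5,-36 \right)} - 443\right) = - 888 \left(\left(30 - 36 + 5 \left(-5\right)\right)^{2} - 443\right) = - 888 \left(\left(30 - 36 - 25\right)^{2} - 443\right) = - 888 \left(\left(-31\right)^{2} - 443\right) = - 888 \left(961 - 443\right) = \left(-888\right) 518 = -459984$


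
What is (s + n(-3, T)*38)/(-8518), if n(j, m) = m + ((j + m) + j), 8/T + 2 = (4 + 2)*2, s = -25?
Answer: 961/42590 ≈ 0.022564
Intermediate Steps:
T = ⅘ (T = 8/(-2 + (4 + 2)*2) = 8/(-2 + 6*2) = 8/(-2 + 12) = 8/10 = 8*(⅒) = ⅘ ≈ 0.80000)
n(j, m) = 2*j + 2*m (n(j, m) = m + (m + 2*j) = 2*j + 2*m)
(s + n(-3, T)*38)/(-8518) = (-25 + (2*(-3) + 2*(⅘))*38)/(-8518) = (-25 + (-6 + 8/5)*38)*(-1/8518) = (-25 - 22/5*38)*(-1/8518) = (-25 - 836/5)*(-1/8518) = -961/5*(-1/8518) = 961/42590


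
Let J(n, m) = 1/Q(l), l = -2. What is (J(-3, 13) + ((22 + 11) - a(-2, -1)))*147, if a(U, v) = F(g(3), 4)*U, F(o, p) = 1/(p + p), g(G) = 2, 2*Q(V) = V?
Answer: 18963/4 ≈ 4740.8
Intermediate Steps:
Q(V) = V/2
J(n, m) = -1 (J(n, m) = 1/((½)*(-2)) = 1/(-1) = -1)
F(o, p) = 1/(2*p)
a(U, v) = U/8 (a(U, v) = ((½)/4)*U = ((½)*(¼))*U = U/8)
(J(-3, 13) + ((22 + 11) - a(-2, -1)))*147 = (-1 + ((22 + 11) - (-2)/8))*147 = (-1 + (33 - 1*(-¼)))*147 = (-1 + (33 + ¼))*147 = (-1 + 133/4)*147 = (129/4)*147 = 18963/4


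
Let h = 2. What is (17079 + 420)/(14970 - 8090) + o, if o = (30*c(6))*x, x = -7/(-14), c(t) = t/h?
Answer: 327099/6880 ≈ 47.543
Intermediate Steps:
c(t) = t/2
x = ½ (x = -7*(-1/14) = ½ ≈ 0.50000)
o = 45 (o = (30*((½)*6))*(½) = (30*3)*(½) = 90*(½) = 45)
(17079 + 420)/(14970 - 8090) + o = (17079 + 420)/(14970 - 8090) + 45 = 17499/6880 + 45 = 327099/6880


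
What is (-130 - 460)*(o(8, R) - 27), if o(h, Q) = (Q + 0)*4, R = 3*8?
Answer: -40710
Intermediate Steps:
R = 24
o(h, Q) = 4*Q (o(h, Q) = Q*4 = 4*Q)
(-130 - 460)*(o(8, R) - 27) = (-130 - 460)*(4*24 - 27) = -590*(96 - 27) = -590*69 = -40710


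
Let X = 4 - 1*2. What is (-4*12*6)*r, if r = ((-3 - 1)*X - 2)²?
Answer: -28800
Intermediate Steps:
X = 2 (X = 4 - 2 = 2)
r = 100 (r = ((-3 - 1)*2 - 2)² = (-4*2 - 2)² = (-8 - 2)² = (-10)² = 100)
(-4*12*6)*r = (-4*12*6)*100 = -48*6*100 = -288*100 = -28800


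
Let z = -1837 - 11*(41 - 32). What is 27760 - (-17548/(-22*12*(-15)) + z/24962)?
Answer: 343063546867/12356190 ≈ 27765.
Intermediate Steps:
z = -1936 (z = -1837 - 11*9 = -1837 - 99 = -1936)
27760 - (-17548/(-22*12*(-15)) + z/24962) = 27760 - (-17548/(-22*12*(-15)) - 1936/24962) = 27760 - (-17548/((-264*(-15))) - 1936*1/24962) = 27760 - (-17548/3960 - 968/12481) = 27760 - (-17548*1/3960 - 968/12481) = 27760 - (-4387/990 - 968/12481) = 27760 - 1*(-55712467/12356190) = 27760 + 55712467/12356190 = 343063546867/12356190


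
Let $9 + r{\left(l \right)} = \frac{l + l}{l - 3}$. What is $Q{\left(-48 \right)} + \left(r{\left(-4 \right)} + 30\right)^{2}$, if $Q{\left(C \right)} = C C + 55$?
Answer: $\frac{139616}{49} \approx 2849.3$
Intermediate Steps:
$r{\left(l \right)} = -9 + \frac{2 l}{-3 + l}$ ($r{\left(l \right)} = -9 + \frac{l + l}{l - 3} = -9 + \frac{2 l}{-3 + l}$)
$Q{\left(C \right)} = 55 + C^{2}$ ($Q{\left(C \right)} = C^{2} + 55 = 55 + C^{2}$)
$Q{\left(-48 \right)} + \left(r{\left(-4 \right)} + 30\right)^{2} = \left(55 + \left(-48\right)^{2}\right) + \left(\frac{27 - -28}{-3 - 4} + 30\right)^{2} = \left(55 + 2304\right) + \left(\frac{27 + 28}{-7} + 30\right)^{2} = 2359 + \left(\left(- \frac{1}{7}\right) 55 + 30\right)^{2} = 2359 + \left(- \frac{55}{7} + 30\right)^{2} = 2359 + \left(\frac{155}{7}\right)^{2} = 2359 + \frac{24025}{49} = \frac{139616}{49}$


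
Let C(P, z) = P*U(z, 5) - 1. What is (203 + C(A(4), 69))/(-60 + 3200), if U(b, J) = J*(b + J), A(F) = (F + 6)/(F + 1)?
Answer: 3/10 ≈ 0.30000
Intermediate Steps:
A(F) = (6 + F)/(1 + F)
U(b, J) = J*(J + b)
C(P, z) = -1 + P*(25 + 5*z) (C(P, z) = P*(5*(5 + z)) - 1 = P*(25 + 5*z) - 1 = -1 + P*(25 + 5*z))
(203 + C(A(4), 69))/(-60 + 3200) = (203 + (-1 + 5*((6 + 4)/(1 + 4))*(5 + 69)))/(-60 + 3200) = (203 + (-1 + 5*(10/5)*74))/3140 = (203 + (-1 + 5*((1/5)*10)*74))*(1/3140) = (203 + (-1 + 5*2*74))*(1/3140) = (203 + (-1 + 740))*(1/3140) = (203 + 739)*(1/3140) = 942*(1/3140) = 3/10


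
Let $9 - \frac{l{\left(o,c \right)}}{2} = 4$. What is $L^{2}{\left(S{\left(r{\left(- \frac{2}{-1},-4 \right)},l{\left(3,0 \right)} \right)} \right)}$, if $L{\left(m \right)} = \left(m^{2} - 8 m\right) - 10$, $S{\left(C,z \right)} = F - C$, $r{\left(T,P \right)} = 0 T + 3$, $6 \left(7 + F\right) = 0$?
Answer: $28900$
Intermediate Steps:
$F = -7$ ($F = -7 + \frac{1}{6} \cdot 0 = -7 + 0 = -7$)
$l{\left(o,c \right)} = 10$ ($l{\left(o,c \right)} = 18 - 8 = 10$)
$r{\left(T,P \right)} = 3$ ($r{\left(T,P \right)} = 0 + 3 = 3$)
$S{\left(C,z \right)} = -7 - C$
$L{\left(m \right)} = -10 + m^{2} - 8 m$
$L^{2}{\left(S{\left(r{\left(- \frac{2}{-1},-4 \right)},l{\left(3,0 \right)} \right)} \right)} = \left(-10 + \left(-7 - 3\right)^{2} - 8 \left(-7 - 3\right)\right)^{2} = \left(-10 + \left(-10\right)^{2} - -80\right)^{2} = \left(-10 + 100 + 80\right)^{2} = 170^{2} = 28900$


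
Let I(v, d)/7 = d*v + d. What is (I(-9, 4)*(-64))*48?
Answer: 688128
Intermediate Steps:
I(v, d) = 7*d + 7*d*v (I(v, d) = 7*(d*v + d) = 7*(d + d*v) = 7*d + 7*d*v)
(I(-9, 4)*(-64))*48 = ((7*4*(1 - 9))*(-64))*48 = ((7*4*(-8))*(-64))*48 = -224*(-64)*48 = 14336*48 = 688128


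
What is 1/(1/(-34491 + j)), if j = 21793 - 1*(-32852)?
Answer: 20154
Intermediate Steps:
j = 54645 (j = 21793 + 32852 = 54645)
1/(1/(-34491 + j)) = 1/(1/(-34491 + 54645)) = 1/(1/20154) = 20154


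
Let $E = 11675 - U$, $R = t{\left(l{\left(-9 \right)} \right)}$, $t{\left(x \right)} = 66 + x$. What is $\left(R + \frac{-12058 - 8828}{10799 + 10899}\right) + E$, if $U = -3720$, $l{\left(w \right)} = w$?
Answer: $\frac{167628305}{10849} \approx 15451.0$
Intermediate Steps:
$R = 57$ ($R = 66 - 9 = 57$)
$E = 15395$ ($E = 11675 - -3720 = 11675 + 3720 = 15395$)
$\left(R + \frac{-12058 - 8828}{10799 + 10899}\right) + E = \left(57 + \frac{-12058 - 8828}{10799 + 10899}\right) + 15395 = \left(57 - \frac{20886}{21698}\right) + 15395 = \left(57 - \frac{10443}{10849}\right) + 15395 = \frac{607950}{10849} + 15395 = \frac{167628305}{10849}$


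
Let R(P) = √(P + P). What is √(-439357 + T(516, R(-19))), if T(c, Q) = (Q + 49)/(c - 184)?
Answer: √(-12106917425 + 83*I*√38)/166 ≈ 1.4006e-5 + 662.84*I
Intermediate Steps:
R(P) = √2*√P (R(P) = √(2*P) = √2*√P)
T(c, Q) = (49 + Q)/(-184 + c)
√(-439357 + T(516, R(-19))) = √(-439357 + (49 + √2*√(-19))/(-184 + 516)) = √(-439357 + (49 + √2*(I*√19))/332) = √(-439357 + (49 + I*√38)/332) = √(-439357 + (49/332 + I*√38/332)) = √(-145866475/332 + I*√38/332)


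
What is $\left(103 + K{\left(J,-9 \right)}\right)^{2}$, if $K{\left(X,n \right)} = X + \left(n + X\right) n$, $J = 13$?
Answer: $6400$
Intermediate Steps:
$K{\left(X,n \right)} = X + n \left(X + n\right)$ ($K{\left(X,n \right)} = X + \left(X + n\right) n = X + n \left(X + n\right)$)
$\left(103 + K{\left(J,-9 \right)}\right)^{2} = \left(103 + \left(13 + \left(-9\right)^{2} + 13 \left(-9\right)\right)\right)^{2} = \left(103 + \left(13 + 81 - 117\right)\right)^{2} = \left(103 - 23\right)^{2} = 80^{2} = 6400$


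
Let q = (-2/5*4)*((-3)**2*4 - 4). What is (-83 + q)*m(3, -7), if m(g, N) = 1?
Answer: -671/5 ≈ -134.20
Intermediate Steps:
q = -256/5 (q = (-2*1/5*4)*(9*4 - 4) = (-2/5*4)*(36 - 4) = -8/5*32 = -256/5 ≈ -51.200)
(-83 + q)*m(3, -7) = (-83 - 256/5)*1 = -671/5*1 = -671/5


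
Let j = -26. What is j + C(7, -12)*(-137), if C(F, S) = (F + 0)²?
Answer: -6739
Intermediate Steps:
C(F, S) = F²
j + C(7, -12)*(-137) = -26 + 7²*(-137) = -26 + 49*(-137) = -26 - 6713 = -6739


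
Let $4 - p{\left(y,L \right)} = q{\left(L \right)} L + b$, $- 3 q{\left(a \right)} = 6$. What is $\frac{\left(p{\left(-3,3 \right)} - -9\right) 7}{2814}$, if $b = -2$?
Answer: $\frac{7}{134} \approx 0.052239$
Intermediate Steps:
$q{\left(a \right)} = -2$ ($q{\left(a \right)} = \left(- \frac{1}{3}\right) 6 = -2$)
$p{\left(y,L \right)} = 6 + 2 L$ ($p{\left(y,L \right)} = 4 - \left(- 2 L - 2\right) = 4 - \left(-2 - 2 L\right) = 4 + \left(2 + 2 L\right) = 6 + 2 L$)
$\frac{\left(p{\left(-3,3 \right)} - -9\right) 7}{2814} = \frac{\left(\left(6 + 2 \cdot 3\right) - -9\right) 7}{2814} = \left(\left(6 + 6\right) + 9\right) 7 \cdot \frac{1}{2814} = \left(12 + 9\right) 7 \cdot \frac{1}{2814} = 21 \cdot 7 \cdot \frac{1}{2814} = 147 \cdot \frac{1}{2814} = \frac{7}{134}$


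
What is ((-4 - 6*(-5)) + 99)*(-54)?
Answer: -6750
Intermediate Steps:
((-4 - 6*(-5)) + 99)*(-54) = ((-4 + 30) + 99)*(-54) = (26 + 99)*(-54) = 125*(-54) = -6750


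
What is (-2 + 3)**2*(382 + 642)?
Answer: 1024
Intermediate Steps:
(-2 + 3)**2*(382 + 642) = 1**2*1024 = 1*1024 = 1024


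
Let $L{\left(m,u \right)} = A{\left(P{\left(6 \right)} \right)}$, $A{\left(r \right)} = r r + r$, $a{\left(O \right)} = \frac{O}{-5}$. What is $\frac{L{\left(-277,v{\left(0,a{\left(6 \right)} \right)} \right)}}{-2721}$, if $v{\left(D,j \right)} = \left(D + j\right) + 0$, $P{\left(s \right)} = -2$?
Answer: $- \frac{2}{2721} \approx -0.00073502$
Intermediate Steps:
$a{\left(O \right)} = - \frac{O}{5}$ ($a{\left(O \right)} = O \left(- \frac{1}{5}\right) = - \frac{O}{5}$)
$A{\left(r \right)} = r + r^{2}$ ($A{\left(r \right)} = r^{2} + r = r + r^{2}$)
$v{\left(D,j \right)} = D + j$
$L{\left(m,u \right)} = 2$ ($L{\left(m,u \right)} = - 2 \left(1 - 2\right) = \left(-2\right) \left(-1\right) = 2$)
$\frac{L{\left(-277,v{\left(0,a{\left(6 \right)} \right)} \right)}}{-2721} = \frac{2}{-2721} = 2 \left(- \frac{1}{2721}\right) = - \frac{2}{2721}$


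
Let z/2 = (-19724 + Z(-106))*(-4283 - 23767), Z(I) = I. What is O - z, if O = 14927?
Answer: -1112448073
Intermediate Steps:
z = 1112463000 (z = 2*((-19724 - 106)*(-4283 - 23767)) = 2*(-19830*(-28050)) = 2*556231500 = 1112463000)
O - z = 14927 - 1*1112463000 = 14927 - 1112463000 = -1112448073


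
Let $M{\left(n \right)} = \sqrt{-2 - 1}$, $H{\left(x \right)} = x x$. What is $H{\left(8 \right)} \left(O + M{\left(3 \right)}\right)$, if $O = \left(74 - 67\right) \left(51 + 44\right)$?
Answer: $42560 + 64 i \sqrt{3} \approx 42560.0 + 110.85 i$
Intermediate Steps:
$H{\left(x \right)} = x^{2}$
$M{\left(n \right)} = i \sqrt{3}$ ($M{\left(n \right)} = \sqrt{-3} = i \sqrt{3}$)
$O = 665$ ($O = 7 \cdot 95 = 665$)
$H{\left(8 \right)} \left(O + M{\left(3 \right)}\right) = 8^{2} \left(665 + i \sqrt{3}\right) = 64 \left(665 + i \sqrt{3}\right) = 42560 + 64 i \sqrt{3}$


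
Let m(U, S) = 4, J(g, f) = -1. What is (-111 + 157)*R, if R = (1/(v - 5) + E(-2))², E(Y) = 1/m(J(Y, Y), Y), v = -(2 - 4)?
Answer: 23/72 ≈ 0.31944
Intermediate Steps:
v = 2 (v = -1*(-2) = 2)
E(Y) = ¼ (E(Y) = 1/4 = ¼)
R = 1/144 (R = (1/(2 - 5) + ¼)² = (1/(-3) + ¼)² = (-⅓ + ¼)² = (-1/12)² = 1/144 ≈ 0.0069444)
(-111 + 157)*R = (-111 + 157)*(1/144) = 46*(1/144) = 23/72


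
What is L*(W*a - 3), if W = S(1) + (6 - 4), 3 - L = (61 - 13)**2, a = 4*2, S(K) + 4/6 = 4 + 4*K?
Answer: -164905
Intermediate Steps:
S(K) = 10/3 + 4*K (S(K) = -2/3 + (4 + 4*K) = 10/3 + 4*K)
a = 8
L = -2301 (L = 3 - (61 - 13)**2 = 3 - 1*48**2 = 3 - 1*2304 = 3 - 2304 = -2301)
W = 28/3 (W = (10/3 + 4*1) + (6 - 4) = (10/3 + 4) + 2 = 22/3 + 2 = 28/3 ≈ 9.3333)
L*(W*a - 3) = -2301*((28/3)*8 - 3) = -2301*(224/3 - 3) = -2301*215/3 = -164905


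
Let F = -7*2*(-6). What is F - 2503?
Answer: -2419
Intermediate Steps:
F = 84 (F = -14*(-6) = 84)
F - 2503 = 84 - 2503 = -2419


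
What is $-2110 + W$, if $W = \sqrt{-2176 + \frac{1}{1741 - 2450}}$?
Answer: $-2110 + \frac{i \sqrt{1093834565}}{709} \approx -2110.0 + 46.648 i$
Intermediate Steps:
$W = \frac{i \sqrt{1093834565}}{709}$ ($W = \sqrt{-2176 + \frac{1}{-709}} = \sqrt{-2176 - \frac{1}{709}} = \sqrt{- \frac{1542785}{709}} = \frac{i \sqrt{1093834565}}{709} \approx 46.648 i$)
$-2110 + W = -2110 + \frac{i \sqrt{1093834565}}{709}$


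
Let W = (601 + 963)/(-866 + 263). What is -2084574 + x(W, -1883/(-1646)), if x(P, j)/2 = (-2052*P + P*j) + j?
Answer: -1029228710081/496269 ≈ -2.0739e+6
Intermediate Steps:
W = -1564/603 (W = 1564/(-603) = 1564*(-1/603) = -1564/603 ≈ -2.5937)
x(P, j) = -4104*P + 2*j + 2*P*j (x(P, j) = 2*((-2052*P + P*j) + j) = 2*(j - 2052*P + P*j) = -4104*P + 2*j + 2*P*j)
-2084574 + x(W, -1883/(-1646)) = -2084574 + (-4104*(-1564/603) + 2*(-1883/(-1646)) + 2*(-1564/603)*(-1883/(-1646))) = -2084574 + (713184/67 + 2*(-1883*(-1/1646)) + 2*(-1564/603)*(-1883*(-1/1646))) = -2084574 + (713184/67 + 2*(1883/1646) + 2*(-1564/603)*(1883/1646)) = -2084574 + (713184/67 + 1883/823 - 2945012/496269) = -2084574 + 5280744325/496269 = -1029228710081/496269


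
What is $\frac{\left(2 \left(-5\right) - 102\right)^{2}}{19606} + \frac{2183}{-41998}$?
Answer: $\frac{242011507}{411706394} \approx 0.58783$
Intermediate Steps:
$\frac{\left(2 \left(-5\right) - 102\right)^{2}}{19606} + \frac{2183}{-41998} = \left(-10 - 102\right)^{2} \cdot \frac{1}{19606} + 2183 \left(- \frac{1}{41998}\right) = \left(-112\right)^{2} \cdot \frac{1}{19606} - \frac{2183}{41998} = 12544 \cdot \frac{1}{19606} - \frac{2183}{41998} = \frac{6272}{9803} - \frac{2183}{41998} = \frac{242011507}{411706394}$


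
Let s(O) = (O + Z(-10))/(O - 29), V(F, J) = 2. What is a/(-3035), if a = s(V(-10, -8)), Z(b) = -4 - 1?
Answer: -1/27315 ≈ -3.6610e-5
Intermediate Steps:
Z(b) = -5
s(O) = (-5 + O)/(-29 + O) (s(O) = (O - 5)/(O - 29) = (-5 + O)/(-29 + O))
a = ⅑ (a = (-5 + 2)/(-29 + 2) = -3/(-27) = -1/27*(-3) = ⅑ ≈ 0.11111)
a/(-3035) = (⅑)/(-3035) = (⅑)*(-1/3035) = -1/27315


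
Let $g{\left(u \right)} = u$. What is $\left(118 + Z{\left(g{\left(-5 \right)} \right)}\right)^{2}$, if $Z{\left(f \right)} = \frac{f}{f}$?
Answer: $14161$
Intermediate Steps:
$Z{\left(f \right)} = 1$
$\left(118 + Z{\left(g{\left(-5 \right)} \right)}\right)^{2} = \left(118 + 1\right)^{2} = 119^{2} = 14161$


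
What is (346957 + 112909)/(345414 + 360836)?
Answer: 229933/353125 ≈ 0.65114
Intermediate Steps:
(346957 + 112909)/(345414 + 360836) = 459866/706250 = 459866*(1/706250) = 229933/353125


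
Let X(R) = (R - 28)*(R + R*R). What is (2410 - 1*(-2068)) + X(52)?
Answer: 70622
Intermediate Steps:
X(R) = (-28 + R)*(R + R²)
(2410 - 1*(-2068)) + X(52) = (2410 - 1*(-2068)) + 52*(-28 + 52² - 27*52) = (2410 + 2068) + 52*(-28 + 2704 - 1404) = 4478 + 52*1272 = 4478 + 66144 = 70622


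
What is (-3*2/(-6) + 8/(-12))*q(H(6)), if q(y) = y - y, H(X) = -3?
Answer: 0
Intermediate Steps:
q(y) = 0
(-3*2/(-6) + 8/(-12))*q(H(6)) = (-3*2/(-6) + 8/(-12))*0 = (-6*(-⅙) + 8*(-1/12))*0 = (1 - ⅔)*0 = (⅓)*0 = 0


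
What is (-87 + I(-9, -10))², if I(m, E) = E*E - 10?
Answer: 9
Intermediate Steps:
I(m, E) = -10 + E² (I(m, E) = E² - 10 = -10 + E²)
(-87 + I(-9, -10))² = (-87 + (-10 + (-10)²))² = (-87 + (-10 + 100))² = (-87 + 90)² = 3² = 9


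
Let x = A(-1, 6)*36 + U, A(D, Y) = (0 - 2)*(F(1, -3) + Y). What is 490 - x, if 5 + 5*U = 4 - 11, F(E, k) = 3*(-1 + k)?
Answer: 302/5 ≈ 60.400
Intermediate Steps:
F(E, k) = -3 + 3*k
A(D, Y) = 24 - 2*Y (A(D, Y) = (0 - 2)*((-3 + 3*(-3)) + Y) = -2*((-3 - 9) + Y) = -2*(-12 + Y) = 24 - 2*Y)
U = -12/5 (U = -1 + (4 - 11)/5 = -1 + (⅕)*(-7) = -1 - 7/5 = -12/5 ≈ -2.4000)
x = 2148/5 (x = (24 - 2*6)*36 - 12/5 = (24 - 12)*36 - 12/5 = 12*36 - 12/5 = 432 - 12/5 = 2148/5 ≈ 429.60)
490 - x = 490 - 1*2148/5 = 490 - 2148/5 = 302/5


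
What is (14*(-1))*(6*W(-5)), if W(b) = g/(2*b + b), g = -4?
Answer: -112/5 ≈ -22.400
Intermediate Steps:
W(b) = -4/(3*b) (W(b) = -4/(2*b + b) = -4*1/(3*b) = -4/(3*b))
(14*(-1))*(6*W(-5)) = (14*(-1))*(6*(-4/3/(-5))) = -84*(-4/3*(-1/5)) = -84*4/15 = -14*8/5 = -112/5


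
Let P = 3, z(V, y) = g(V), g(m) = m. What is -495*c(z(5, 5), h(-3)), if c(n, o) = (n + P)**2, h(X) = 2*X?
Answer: -31680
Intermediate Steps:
z(V, y) = V
c(n, o) = (3 + n)**2 (c(n, o) = (n + 3)**2 = (3 + n)**2)
-495*c(z(5, 5), h(-3)) = -495*(3 + 5)**2 = -495*8**2 = -495*64 = -31680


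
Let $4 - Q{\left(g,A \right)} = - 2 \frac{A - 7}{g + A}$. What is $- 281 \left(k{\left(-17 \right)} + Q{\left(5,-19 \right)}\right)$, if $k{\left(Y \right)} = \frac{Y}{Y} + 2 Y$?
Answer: $\frac{49737}{7} \approx 7105.3$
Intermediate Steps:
$Q{\left(g,A \right)} = 4 + \frac{2 \left(-7 + A\right)}{A + g}$ ($Q{\left(g,A \right)} = 4 - - 2 \frac{A - 7}{g + A} = 4 - - 2 \frac{-7 + A}{A + g} = 4 - - \frac{2 \left(-7 + A\right)}{A + g} = 4 + \frac{2 \left(-7 + A\right)}{A + g}$)
$k{\left(Y \right)} = 1 + 2 Y$
$- 281 \left(k{\left(-17 \right)} + Q{\left(5,-19 \right)}\right) = - 281 \left(\left(1 + 2 \left(-17\right)\right) + \frac{2 \left(-7 + 2 \cdot 5 + 3 \left(-19\right)\right)}{-19 + 5}\right) = - 281 \left(\left(1 - 34\right) + \frac{2 \left(-7 + 10 - 57\right)}{-14}\right) = - 281 \left(-33 + 2 \left(- \frac{1}{14}\right) \left(-54\right)\right) = - 281 \left(-33 + \frac{54}{7}\right) = \left(-281\right) \left(- \frac{177}{7}\right) = \frac{49737}{7}$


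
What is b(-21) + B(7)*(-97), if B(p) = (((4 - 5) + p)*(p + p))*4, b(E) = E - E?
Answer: -32592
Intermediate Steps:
b(E) = 0
B(p) = 8*p*(-1 + p) (B(p) = ((-1 + p)*(2*p))*4 = (2*p*(-1 + p))*4 = 8*p*(-1 + p))
b(-21) + B(7)*(-97) = 0 + (8*7*(-1 + 7))*(-97) = 0 + (8*7*6)*(-97) = 0 + 336*(-97) = 0 - 32592 = -32592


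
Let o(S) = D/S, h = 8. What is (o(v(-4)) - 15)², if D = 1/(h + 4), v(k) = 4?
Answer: 516961/2304 ≈ 224.38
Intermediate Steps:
D = 1/12 (D = 1/(8 + 4) = 1/12 ≈ 0.083333)
o(S) = 1/(12*S)
(o(v(-4)) - 15)² = ((1/12)/4 - 15)² = ((1/12)*(¼) - 15)² = (1/48 - 15)² = (-719/48)² = 516961/2304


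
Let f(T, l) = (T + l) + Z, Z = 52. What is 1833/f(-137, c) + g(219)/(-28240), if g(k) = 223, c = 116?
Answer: 51757007/875440 ≈ 59.121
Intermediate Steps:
f(T, l) = 52 + T + l (f(T, l) = (T + l) + 52 = 52 + T + l)
1833/f(-137, c) + g(219)/(-28240) = 1833/(52 - 137 + 116) + 223/(-28240) = 1833/31 + 223*(-1/28240) = 1833*(1/31) - 223/28240 = 1833/31 - 223/28240 = 51757007/875440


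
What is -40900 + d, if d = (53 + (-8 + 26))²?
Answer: -35859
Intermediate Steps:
d = 5041 (d = (53 + 18)² = 71² = 5041)
-40900 + d = -40900 + 5041 = -35859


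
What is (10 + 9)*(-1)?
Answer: -19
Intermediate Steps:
(10 + 9)*(-1) = 19*(-1) = -19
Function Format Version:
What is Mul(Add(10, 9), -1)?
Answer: -19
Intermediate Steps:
Mul(Add(10, 9), -1) = Mul(19, -1) = -19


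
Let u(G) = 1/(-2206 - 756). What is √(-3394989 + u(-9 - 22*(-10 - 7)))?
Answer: I*√29785745875078/2962 ≈ 1842.5*I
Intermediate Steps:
u(G) = -1/2962 (u(G) = 1/(-2962) = -1/2962)
√(-3394989 + u(-9 - 22*(-10 - 7))) = √(-3394989 - 1/2962) = √(-10055957419/2962) = I*√29785745875078/2962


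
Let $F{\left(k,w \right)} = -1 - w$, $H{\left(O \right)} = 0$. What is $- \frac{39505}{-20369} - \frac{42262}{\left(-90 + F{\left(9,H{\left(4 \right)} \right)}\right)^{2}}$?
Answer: $- \frac{533693773}{168675689} \approx -3.164$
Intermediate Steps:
$- \frac{39505}{-20369} - \frac{42262}{\left(-90 + F{\left(9,H{\left(4 \right)} \right)}\right)^{2}} = - \frac{39505}{-20369} - \frac{42262}{\left(-90 - 1\right)^{2}} = \left(-39505\right) \left(- \frac{1}{20369}\right) - \frac{42262}{\left(-90 + \left(-1 + 0\right)\right)^{2}} = \frac{39505}{20369} - \frac{42262}{\left(-90 - 1\right)^{2}} = \frac{39505}{20369} - \frac{42262}{\left(-91\right)^{2}} = \frac{39505}{20369} - \frac{42262}{8281} = - \frac{533693773}{168675689}$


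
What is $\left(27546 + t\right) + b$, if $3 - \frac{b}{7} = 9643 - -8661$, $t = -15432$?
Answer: $-115993$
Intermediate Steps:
$b = -128107$ ($b = 21 - 7 \left(9643 - -8661\right) = 21 - 7 \left(9643 + 8661\right) = 21 - 128128 = -128107$)
$\left(27546 + t\right) + b = \left(27546 - 15432\right) - 128107 = 12114 - 128107 = -115993$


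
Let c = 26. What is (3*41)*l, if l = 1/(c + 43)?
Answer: 41/23 ≈ 1.7826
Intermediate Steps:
l = 1/69 (l = 1/(26 + 43) = 1/69 ≈ 0.014493)
(3*41)*l = (3*41)*(1/69) = 123*(1/69) = 41/23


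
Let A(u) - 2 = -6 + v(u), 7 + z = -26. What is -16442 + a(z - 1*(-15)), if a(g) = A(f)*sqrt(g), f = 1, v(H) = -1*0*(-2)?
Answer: -16442 - 12*I*sqrt(2) ≈ -16442.0 - 16.971*I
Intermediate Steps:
z = -33 (z = -7 - 26 = -33)
v(H) = 0 (v(H) = 0*(-2) = 0)
A(u) = -4 (A(u) = 2 + (-6 + 0) = 2 - 6 = -4)
a(g) = -4*sqrt(g)
-16442 + a(z - 1*(-15)) = -16442 - 4*sqrt(-33 - 1*(-15)) = -16442 - 4*sqrt(-33 + 15) = -16442 - 12*I*sqrt(2)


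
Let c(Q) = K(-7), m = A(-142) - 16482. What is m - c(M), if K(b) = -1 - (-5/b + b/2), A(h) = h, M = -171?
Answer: -232761/14 ≈ -16626.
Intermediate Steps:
K(b) = -1 + 5/b - b/2 (K(b) = -1 - (-5/b + b*(½)) = -1 - (-5/b + b/2) = -1 - (b/2 - 5/b) = -1 + (5/b - b/2) = -1 + 5/b - b/2)
m = -16624 (m = -142 - 16482 = -16624)
c(Q) = 25/14 (c(Q) = -1 + 5/(-7) - ½*(-7) = -1 + 5*(-⅐) + 7/2 = -1 - 5/7 + 7/2 = 25/14)
m - c(M) = -16624 - 1*25/14 = -16624 - 25/14 = -232761/14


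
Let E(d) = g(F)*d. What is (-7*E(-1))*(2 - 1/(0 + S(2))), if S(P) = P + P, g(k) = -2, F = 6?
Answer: -49/2 ≈ -24.500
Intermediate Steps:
S(P) = 2*P
E(d) = -2*d
(-7*E(-1))*(2 - 1/(0 + S(2))) = (-(-14)*(-1))*(2 - 1/(0 + 2*2)) = (-7*2)*(2 - 1/(0 + 4)) = -14*(2 - 1/4) = -14*(2 - 1*¼) = -14*(2 - ¼) = -14*7/4 = -49/2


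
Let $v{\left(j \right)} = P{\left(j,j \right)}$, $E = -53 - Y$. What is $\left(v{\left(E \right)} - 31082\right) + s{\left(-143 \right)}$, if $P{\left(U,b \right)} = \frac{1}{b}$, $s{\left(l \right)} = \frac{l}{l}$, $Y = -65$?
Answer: $- \frac{372971}{12} \approx -31081.0$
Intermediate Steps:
$s{\left(l \right)} = 1$
$E = 12$ ($E = -53 - -65 = -53 + 65 = 12$)
$v{\left(j \right)} = \frac{1}{j}$
$\left(v{\left(E \right)} - 31082\right) + s{\left(-143 \right)} = \left(\frac{1}{12} - 31082\right) + 1 = - \frac{372983}{12} + 1 = - \frac{372971}{12}$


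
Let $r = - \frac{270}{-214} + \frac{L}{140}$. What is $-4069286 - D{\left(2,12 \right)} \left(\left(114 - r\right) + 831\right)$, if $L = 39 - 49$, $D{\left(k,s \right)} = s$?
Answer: $- \frac{3056378176}{749} \approx -4.0806 \cdot 10^{6}$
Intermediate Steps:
$L = -10$
$r = \frac{1783}{1498}$ ($r = - \frac{270}{-214} - \frac{10}{140} = \left(-270\right) \left(- \frac{1}{214}\right) - \frac{1}{14} = \frac{135}{107} - \frac{1}{14} = \frac{1783}{1498} \approx 1.1903$)
$-4069286 - D{\left(2,12 \right)} \left(\left(114 - r\right) + 831\right) = -4069286 - 12 \left(\left(114 - \frac{1783}{1498}\right) + 831\right) = -4069286 - 12 \left(\frac{168989}{1498} + 831\right) = -4069286 - 12 \cdot \frac{1413827}{1498} = -4069286 - \frac{8482962}{749} = - \frac{3056378176}{749}$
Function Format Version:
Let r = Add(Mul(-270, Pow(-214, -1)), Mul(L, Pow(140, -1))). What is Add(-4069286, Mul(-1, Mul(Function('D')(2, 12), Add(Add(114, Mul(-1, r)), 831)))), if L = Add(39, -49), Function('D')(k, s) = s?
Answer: Rational(-3056378176, 749) ≈ -4.0806e+6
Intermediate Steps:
L = -10
r = Rational(1783, 1498) (r = Add(Mul(-270, Pow(-214, -1)), Mul(-10, Pow(140, -1))) = Add(Mul(-270, Rational(-1, 214)), Mul(-10, Rational(1, 140))) = Add(Rational(135, 107), Rational(-1, 14)) = Rational(1783, 1498) ≈ 1.1903)
Add(-4069286, Mul(-1, Mul(Function('D')(2, 12), Add(Add(114, Mul(-1, r)), 831)))) = Add(-4069286, Mul(-1, Mul(12, Add(Add(114, Mul(-1, Rational(1783, 1498))), 831)))) = Add(-4069286, Mul(-1, Mul(12, Add(Add(114, Rational(-1783, 1498)), 831)))) = Add(-4069286, Mul(-1, Mul(12, Add(Rational(168989, 1498), 831)))) = Add(-4069286, Mul(-1, Mul(12, Rational(1413827, 1498)))) = Add(-4069286, Mul(-1, Rational(8482962, 749))) = Add(-4069286, Rational(-8482962, 749)) = Rational(-3056378176, 749)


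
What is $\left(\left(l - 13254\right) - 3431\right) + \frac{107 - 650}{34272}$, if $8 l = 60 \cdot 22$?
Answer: $- \frac{188724661}{11424} \approx -16520.0$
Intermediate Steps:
$l = 165$ ($l = \frac{60 \cdot 22}{8} = \frac{1}{8} \cdot 1320 = 165$)
$\left(\left(l - 13254\right) - 3431\right) + \frac{107 - 650}{34272} = \left(\left(165 - 13254\right) - 3431\right) + \frac{107 - 650}{34272} = \left(-13089 - 3431\right) + \left(107 - 650\right) \frac{1}{34272} = -16520 - \frac{181}{11424} = - \frac{188724661}{11424}$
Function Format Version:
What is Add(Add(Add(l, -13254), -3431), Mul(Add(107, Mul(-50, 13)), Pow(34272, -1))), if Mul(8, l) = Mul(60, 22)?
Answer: Rational(-188724661, 11424) ≈ -16520.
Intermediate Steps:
l = 165 (l = Mul(Rational(1, 8), Mul(60, 22)) = Mul(Rational(1, 8), 1320) = 165)
Add(Add(Add(l, -13254), -3431), Mul(Add(107, Mul(-50, 13)), Pow(34272, -1))) = Add(Add(Add(165, -13254), -3431), Mul(Add(107, Mul(-50, 13)), Pow(34272, -1))) = Add(Add(-13089, -3431), Mul(Add(107, -650), Rational(1, 34272))) = Add(-16520, Mul(-543, Rational(1, 34272))) = Add(-16520, Rational(-181, 11424)) = Rational(-188724661, 11424)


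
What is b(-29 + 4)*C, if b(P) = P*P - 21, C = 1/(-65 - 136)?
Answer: -604/201 ≈ -3.0050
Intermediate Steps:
C = -1/201 (C = 1/(-201) = -1/201 ≈ -0.0049751)
b(P) = -21 + P² (b(P) = P² - 21 = -21 + P²)
b(-29 + 4)*C = (-21 + (-29 + 4)²)*(-1/201) = (-21 + (-25)²)*(-1/201) = (-21 + 625)*(-1/201) = 604*(-1/201) = -604/201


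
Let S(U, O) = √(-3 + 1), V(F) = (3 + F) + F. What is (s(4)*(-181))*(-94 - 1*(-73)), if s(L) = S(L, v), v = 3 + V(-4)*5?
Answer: 3801*I*√2 ≈ 5375.4*I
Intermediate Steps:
V(F) = 3 + 2*F
v = -22 (v = 3 + (3 + 2*(-4))*5 = 3 + (3 - 8)*5 = 3 - 5*5 = 3 - 25 = -22)
S(U, O) = I*√2 (S(U, O) = √(-2) = I*√2)
s(L) = I*√2
(s(4)*(-181))*(-94 - 1*(-73)) = ((I*√2)*(-181))*(-94 - 1*(-73)) = (-181*I*√2)*(-94 + 73) = -181*I*√2*(-21) = 3801*I*√2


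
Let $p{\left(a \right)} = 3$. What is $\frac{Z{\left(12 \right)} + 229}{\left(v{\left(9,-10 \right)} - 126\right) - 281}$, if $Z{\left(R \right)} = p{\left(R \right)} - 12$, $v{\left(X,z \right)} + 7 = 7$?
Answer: $- \frac{20}{37} \approx -0.54054$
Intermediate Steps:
$v{\left(X,z \right)} = 0$ ($v{\left(X,z \right)} = -7 + 7 = 0$)
$Z{\left(R \right)} = -9$ ($Z{\left(R \right)} = 3 - 12 = -9$)
$\frac{Z{\left(12 \right)} + 229}{\left(v{\left(9,-10 \right)} - 126\right) - 281} = \frac{-9 + 229}{\left(0 - 126\right) - 281} = \frac{220}{\left(0 - 126\right) - 281} = \frac{220}{-126 - 281} = \frac{220}{-407} = 220 \left(- \frac{1}{407}\right) = - \frac{20}{37}$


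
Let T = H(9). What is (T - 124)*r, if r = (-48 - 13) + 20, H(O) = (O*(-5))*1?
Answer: 6929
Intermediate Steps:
H(O) = -5*O (H(O) = -5*O*1 = -5*O)
r = -41 (r = -61 + 20 = -41)
T = -45 (T = -5*9 = -45)
(T - 124)*r = (-45 - 124)*(-41) = -169*(-41) = 6929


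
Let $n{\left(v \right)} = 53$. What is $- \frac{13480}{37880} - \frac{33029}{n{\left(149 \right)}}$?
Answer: $- \frac{31296324}{50191} \approx -623.54$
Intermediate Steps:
$- \frac{13480}{37880} - \frac{33029}{n{\left(149 \right)}} = - \frac{13480}{37880} - \frac{33029}{53} = \left(-13480\right) \frac{1}{37880} - \frac{33029}{53} = - \frac{337}{947} - \frac{33029}{53} = - \frac{31296324}{50191}$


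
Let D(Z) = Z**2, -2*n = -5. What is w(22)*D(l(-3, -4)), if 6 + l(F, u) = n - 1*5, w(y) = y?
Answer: 3179/2 ≈ 1589.5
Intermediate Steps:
n = 5/2 (n = -1/2*(-5) = 5/2 ≈ 2.5000)
l(F, u) = -17/2 (l(F, u) = -6 + (5/2 - 1*5) = -6 + (5/2 - 5) = -6 - 5/2 = -17/2)
w(22)*D(l(-3, -4)) = 22*(-17/2)**2 = 22*(289/4) = 3179/2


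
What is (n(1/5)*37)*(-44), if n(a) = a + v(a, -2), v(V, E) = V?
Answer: -3256/5 ≈ -651.20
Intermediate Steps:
n(a) = 2*a (n(a) = a + a = 2*a)
(n(1/5)*37)*(-44) = ((2/5)*37)*(-44) = ((2*(⅕))*37)*(-44) = ((⅖)*37)*(-44) = (74/5)*(-44) = -3256/5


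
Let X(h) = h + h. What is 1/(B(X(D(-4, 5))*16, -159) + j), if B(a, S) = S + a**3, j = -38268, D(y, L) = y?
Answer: -1/2135579 ≈ -4.6826e-7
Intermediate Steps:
X(h) = 2*h
1/(B(X(D(-4, 5))*16, -159) + j) = 1/((-159 + ((2*(-4))*16)**3) - 38268) = 1/((-159 + (-8*16)**3) - 38268) = 1/((-159 + (-128)**3) - 38268) = 1/((-159 - 2097152) - 38268) = 1/(-2097311 - 38268) = 1/(-2135579) = -1/2135579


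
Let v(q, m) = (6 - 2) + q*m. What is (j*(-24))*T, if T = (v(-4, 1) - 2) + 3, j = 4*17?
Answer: -1632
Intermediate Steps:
j = 68
v(q, m) = 4 + m*q
T = 1 (T = ((4 + 1*(-4)) - 2) + 3 = ((4 - 4) - 2) + 3 = (0 - 2) + 3 = -2 + 3 = 1)
(j*(-24))*T = (68*(-24))*1 = -1632*1 = -1632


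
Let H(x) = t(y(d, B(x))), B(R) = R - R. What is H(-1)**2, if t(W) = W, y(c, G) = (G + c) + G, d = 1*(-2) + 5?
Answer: 9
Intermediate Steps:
B(R) = 0
d = 3 (d = -2 + 5 = 3)
y(c, G) = c + 2*G
H(x) = 3 (H(x) = 3 + 2*0 = 3 + 0 = 3)
H(-1)**2 = 3**2 = 9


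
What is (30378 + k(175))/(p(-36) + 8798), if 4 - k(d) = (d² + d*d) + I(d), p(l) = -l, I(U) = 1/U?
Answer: -5401901/1545950 ≈ -3.4942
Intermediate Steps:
k(d) = 4 - 1/d - 2*d² (k(d) = 4 - ((d² + d*d) + 1/d) = 4 - ((d² + d²) + 1/d) = 4 - (2*d² + 1/d) = 4 - (1/d + 2*d²) = 4 + (-1/d - 2*d²) = 4 - 1/d - 2*d²)
(30378 + k(175))/(p(-36) + 8798) = (30378 + (4 - 1/175 - 2*175²))/(-1*(-36) + 8798) = (30378 + (4 - 1*1/175 - 2*30625))/(36 + 8798) = (30378 + (4 - 1/175 - 61250))/8834 = (30378 - 10718051/175)*(1/8834) = -5401901/175*1/8834 = -5401901/1545950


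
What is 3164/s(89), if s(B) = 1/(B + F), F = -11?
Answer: 246792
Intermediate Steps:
s(B) = 1/(-11 + B) (s(B) = 1/(B - 11) = 1/(-11 + B))
3164/s(89) = 3164/(1/(-11 + 89)) = 3164/(1/78) = 3164*78 = 246792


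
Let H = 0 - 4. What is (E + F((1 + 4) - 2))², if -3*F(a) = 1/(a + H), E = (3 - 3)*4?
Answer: ⅑ ≈ 0.11111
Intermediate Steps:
H = -4
E = 0 (E = 0*4 = 0)
F(a) = -1/(3*(-4 + a)) (F(a) = -1/(3*(a - 4)) = -1/(3*(-4 + a)))
(E + F((1 + 4) - 2))² = (0 - 1/(-12 + 3*((1 + 4) - 2)))² = (0 - 1/(-12 + 3*(5 - 2)))² = (0 - 1/(-12 + 3*3))² = (0 - 1/(-12 + 9))² = (0 - 1/(-3))² = (0 - 1*(-⅓))² = (0 + ⅓)² = (⅓)² = ⅑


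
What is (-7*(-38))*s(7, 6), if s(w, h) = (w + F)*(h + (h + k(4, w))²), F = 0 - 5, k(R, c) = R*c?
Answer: 618184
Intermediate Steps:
F = -5
s(w, h) = (-5 + w)*(h + (h + 4*w)²) (s(w, h) = (w - 5)*(h + (h + 4*w)²) = (-5 + w)*(h + (h + 4*w)²))
(-7*(-38))*s(7, 6) = (-7*(-38))*(-5*6 - 5*(6 + 4*7)² + 6*7 + 7*(6 + 4*7)²) = 266*(-30 - 5*(6 + 28)² + 42 + 7*(6 + 28)²) = 266*(-30 - 5*34² + 42 + 7*34²) = 266*(-30 - 5*1156 + 42 + 7*1156) = 266*(-30 - 5780 + 42 + 8092) = 266*2324 = 618184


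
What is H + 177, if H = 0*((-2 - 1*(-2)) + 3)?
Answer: 177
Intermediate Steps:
H = 0 (H = 0*((-2 + 2) + 3) = 0*(0 + 3) = 0*3 = 0)
H + 177 = 0 + 177 = 177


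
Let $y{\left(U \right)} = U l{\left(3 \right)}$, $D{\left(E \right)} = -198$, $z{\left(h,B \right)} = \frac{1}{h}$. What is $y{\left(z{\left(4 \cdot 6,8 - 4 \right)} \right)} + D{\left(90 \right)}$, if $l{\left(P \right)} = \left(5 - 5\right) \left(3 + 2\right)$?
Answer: $-198$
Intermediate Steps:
$l{\left(P \right)} = 0$ ($l{\left(P \right)} = 0 \cdot 5 = 0$)
$y{\left(U \right)} = 0$ ($y{\left(U \right)} = U 0 = 0$)
$y{\left(z{\left(4 \cdot 6,8 - 4 \right)} \right)} + D{\left(90 \right)} = 0 - 198 = -198$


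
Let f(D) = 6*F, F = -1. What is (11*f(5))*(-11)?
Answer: 726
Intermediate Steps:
f(D) = -6 (f(D) = 6*(-1) = -6)
(11*f(5))*(-11) = (11*(-6))*(-11) = -66*(-11) = 726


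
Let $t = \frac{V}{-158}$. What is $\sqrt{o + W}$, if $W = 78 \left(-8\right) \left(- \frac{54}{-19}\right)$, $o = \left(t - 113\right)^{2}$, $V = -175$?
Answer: $\frac{3 \sqrt{10760769985}}{3002} \approx 103.67$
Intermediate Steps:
$t = \frac{175}{158}$ ($t = - \frac{175}{-158} = \left(-175\right) \left(- \frac{1}{158}\right) = \frac{175}{158} \approx 1.1076$)
$o = \frac{312547041}{24964}$ ($o = \left(\frac{175}{158} - 113\right)^{2} = \left(- \frac{17679}{158}\right)^{2} = \frac{312547041}{24964} \approx 12520.0$)
$W = - \frac{33696}{19}$ ($W = - 624 \left(\left(-54\right) \left(- \frac{1}{19}\right)\right) = \left(-624\right) \frac{54}{19} = - \frac{33696}{19} \approx -1773.5$)
$\sqrt{o + W} = \sqrt{\frac{312547041}{24964} - \frac{33696}{19}} = \sqrt{\frac{5097206835}{474316}} = \frac{3 \sqrt{10760769985}}{3002}$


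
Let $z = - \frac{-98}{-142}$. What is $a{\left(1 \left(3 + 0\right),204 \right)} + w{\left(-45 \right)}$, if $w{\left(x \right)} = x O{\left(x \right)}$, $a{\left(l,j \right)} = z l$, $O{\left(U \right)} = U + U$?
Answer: $\frac{287403}{71} \approx 4047.9$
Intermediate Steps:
$O{\left(U \right)} = 2 U$
$z = - \frac{49}{71}$ ($z = - \frac{\left(-98\right) \left(-1\right)}{142} = \left(-1\right) \frac{49}{71} = - \frac{49}{71} \approx -0.69014$)
$a{\left(l,j \right)} = - \frac{49 l}{71}$
$w{\left(x \right)} = 2 x^{2}$ ($w{\left(x \right)} = x 2 x = 2 x^{2}$)
$a{\left(1 \left(3 + 0\right),204 \right)} + w{\left(-45 \right)} = - \frac{49 \cdot 1 \left(3 + 0\right)}{71} + 2 \left(-45\right)^{2} = - \frac{49 \cdot 1 \cdot 3}{71} + 2 \cdot 2025 = \left(- \frac{49}{71}\right) 3 + 4050 = - \frac{147}{71} + 4050 = \frac{287403}{71}$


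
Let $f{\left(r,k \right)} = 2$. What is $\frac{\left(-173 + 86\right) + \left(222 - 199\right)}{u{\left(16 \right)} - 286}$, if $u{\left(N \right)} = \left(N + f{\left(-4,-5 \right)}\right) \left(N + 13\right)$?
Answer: $- \frac{16}{59} \approx -0.27119$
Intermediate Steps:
$u{\left(N \right)} = \left(2 + N\right) \left(13 + N\right)$ ($u{\left(N \right)} = \left(N + 2\right) \left(N + 13\right) = \left(2 + N\right) \left(13 + N\right)$)
$\frac{\left(-173 + 86\right) + \left(222 - 199\right)}{u{\left(16 \right)} - 286} = \frac{\left(-173 + 86\right) + \left(222 - 199\right)}{\left(26 + 16^{2} + 15 \cdot 16\right) - 286} = \frac{-87 + \left(222 - 199\right)}{\left(26 + 256 + 240\right) - 286} = \frac{-87 + 23}{522 - 286} = - \frac{64}{236} = \left(-64\right) \frac{1}{236} = - \frac{16}{59}$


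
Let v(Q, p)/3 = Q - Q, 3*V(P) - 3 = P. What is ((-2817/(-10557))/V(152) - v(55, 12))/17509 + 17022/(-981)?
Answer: -6020868227579/346990473015 ≈ -17.352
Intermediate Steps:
V(P) = 1 + P/3
v(Q, p) = 0 (v(Q, p) = 3*(Q - Q) = 3*0 = 0)
((-2817/(-10557))/V(152) - v(55, 12))/17509 + 17022/(-981) = ((-2817/(-10557))/(1 + (1/3)*152) - 1*0)/17509 + 17022/(-981) = ((-2817*(-1/10557))/(1 + 152/3) + 0)*(1/17509) + 17022*(-1/981) = (313/(1173*(155/3)) + 0)*(1/17509) - 5674/327 = ((313/1173)*(3/155) + 0)*(1/17509) - 5674/327 = (313/60605 + 0)*(1/17509) - 5674/327 = (313/60605)*(1/17509) - 5674/327 = 313/1061132945 - 5674/327 = -6020868227579/346990473015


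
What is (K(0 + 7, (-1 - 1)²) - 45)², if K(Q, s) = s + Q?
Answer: 1156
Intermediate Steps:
K(Q, s) = Q + s
(K(0 + 7, (-1 - 1)²) - 45)² = (((0 + 7) + (-1 - 1)²) - 45)² = ((7 + (-2)²) - 45)² = ((7 + 4) - 45)² = (11 - 45)² = (-34)² = 1156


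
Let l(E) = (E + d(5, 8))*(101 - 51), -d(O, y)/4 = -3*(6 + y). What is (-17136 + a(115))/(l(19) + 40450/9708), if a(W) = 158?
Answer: -101868/56125 ≈ -1.8150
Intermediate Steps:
d(O, y) = 72 + 12*y (d(O, y) = -(-12)*(6 + y) = -4*(-18 - 3*y) = 72 + 12*y)
l(E) = 8400 + 50*E (l(E) = (E + (72 + 12*8))*(101 - 51) = (E + (72 + 96))*50 = (E + 168)*50 = (168 + E)*50 = 8400 + 50*E)
(-17136 + a(115))/(l(19) + 40450/9708) = (-17136 + 158)/((8400 + 50*19) + 40450/9708) = -16978/((8400 + 950) + 40450*(1/9708)) = -16978/(9350 + 25/6) = -16978/56125/6 = -16978*6/56125 = -101868/56125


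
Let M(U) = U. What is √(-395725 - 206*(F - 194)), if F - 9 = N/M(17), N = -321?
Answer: 7*I*√2086257/17 ≈ 594.75*I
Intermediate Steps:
F = -168/17 (F = 9 - 321/17 = -168/17 ≈ -9.8824)
√(-395725 - 206*(F - 194)) = √(-395725 - 206*(-168/17 - 194)) = √(-395725 - 206*(-3466/17)) = √(-395725 + 713996/17) = √(-6013329/17) = 7*I*√2086257/17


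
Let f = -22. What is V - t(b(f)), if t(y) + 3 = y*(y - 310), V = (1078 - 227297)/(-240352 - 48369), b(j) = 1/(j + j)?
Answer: -1823591609/558963856 ≈ -3.2625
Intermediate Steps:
b(j) = 1/(2*j)
V = 226219/288721 (V = -226219/(-288721) = -226219*(-1/288721) = 226219/288721 ≈ 0.78352)
t(y) = -3 + y*(-310 + y) (t(y) = -3 + y*(y - 310) = -3 + y*(-310 + y))
V - t(b(f)) = 226219/288721 - (-3 + ((½)/(-22))² - 155/(-22)) = 226219/288721 - (-3 + ((½)*(-1/22))² - 155*(-1)/22) = 226219/288721 - (-3 + (-1/44)² - 310*(-1/44)) = 226219/288721 - (-3 + 1/1936 + 155/22) = 226219/288721 - 1*7833/1936 = 226219/288721 - 7833/1936 = -1823591609/558963856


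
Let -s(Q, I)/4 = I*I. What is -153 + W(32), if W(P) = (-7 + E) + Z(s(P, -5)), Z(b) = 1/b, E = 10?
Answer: -15001/100 ≈ -150.01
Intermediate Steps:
s(Q, I) = -4*I**2 (s(Q, I) = -4*I*I = -4*I**2)
W(P) = 299/100 (W(P) = (-7 + 10) + 1/(-4*(-5)**2) = 3 + 1/(-4*25) = 3 + 1/(-100) = 3 - 1/100 = 299/100)
-153 + W(32) = -153 + 299/100 = -15001/100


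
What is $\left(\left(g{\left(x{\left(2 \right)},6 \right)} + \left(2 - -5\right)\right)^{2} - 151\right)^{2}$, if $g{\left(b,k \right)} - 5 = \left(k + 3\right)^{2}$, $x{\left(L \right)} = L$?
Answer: $72216004$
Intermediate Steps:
$g{\left(b,k \right)} = 5 + \left(3 + k\right)^{2}$ ($g{\left(b,k \right)} = 5 + \left(k + 3\right)^{2} = 5 + \left(3 + k\right)^{2}$)
$\left(\left(g{\left(x{\left(2 \right)},6 \right)} + \left(2 - -5\right)\right)^{2} - 151\right)^{2} = \left(\left(\left(5 + \left(3 + 6\right)^{2}\right) + \left(2 - -5\right)\right)^{2} - 151\right)^{2} = \left(\left(\left(5 + 9^{2}\right) + \left(2 + 5\right)\right)^{2} - 151\right)^{2} = \left(\left(\left(5 + 81\right) + 7\right)^{2} - 151\right)^{2} = \left(\left(86 + 7\right)^{2} - 151\right)^{2} = \left(93^{2} - 151\right)^{2} = \left(8649 - 151\right)^{2} = 8498^{2} = 72216004$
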